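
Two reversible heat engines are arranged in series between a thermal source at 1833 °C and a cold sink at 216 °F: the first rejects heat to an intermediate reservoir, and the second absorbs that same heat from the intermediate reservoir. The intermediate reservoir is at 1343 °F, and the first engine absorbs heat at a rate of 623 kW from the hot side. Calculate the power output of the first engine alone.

Ẇ₁ ≈ 327 kW

T_H = 1833 °C → 1833 + 273.15 = 2106.15 K.
T_C = 216 °F → (216 − 32) × 5/9 = 102.22 °C = 375.37 K.
T_m = 1343 °F → (1343 − 32) × 5/9 = 728.33 °C = 1001.48 K.
First-stage efficiency η₁ = 1 − T_m/T_H = 1 − 1001.48/2106.15 = 0.5245.
W₁ = η₁·Q_H = 0.5245 × 623 = 327 kW.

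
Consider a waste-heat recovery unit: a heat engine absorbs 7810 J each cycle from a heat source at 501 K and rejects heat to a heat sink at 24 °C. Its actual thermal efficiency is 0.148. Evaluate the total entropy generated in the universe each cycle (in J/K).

ΔS_univ ≈ 6.80 J/K

T_C = 24 °C → 24 + 273.15 = 297.15 K.
W = η·Q_H = 0.148 × 7810 = 1156 J, so Q_C = Q_H − W = 6654 J.
The hot reservoir loses entropy Q_H/T_H = 7810/501.00 = 15.59 J/K; the cold reservoir gains Q_C/T_C = 6654/297.15 = 22.39 J/K.
ΔS_univ = −Q_H/T_H + Q_C/T_C = 6.80 J/K (> 0, since η = 0.148 < η_Carnot = 0.407).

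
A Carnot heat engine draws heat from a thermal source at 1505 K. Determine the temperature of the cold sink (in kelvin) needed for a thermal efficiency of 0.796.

T_C ≈ 307.0 K

From η = 1 − T_C/T_H, T_C = T_H·(1 − η) = 1505.00 × (1 − 0.796) = 307.0 K.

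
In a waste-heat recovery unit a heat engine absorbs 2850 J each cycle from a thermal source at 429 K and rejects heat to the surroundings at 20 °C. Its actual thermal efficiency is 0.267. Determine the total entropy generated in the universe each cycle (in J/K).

ΔS_univ ≈ 0.483 J/K

T_C = 20 °C → 20 + 273.15 = 293.15 K.
W = η·Q_H = 0.267 × 2850 = 761.0 J, so Q_C = Q_H − W = 2089 J.
Entropy balance on the reservoirs: −Q_H/T_H = -6.643 J/K, +Q_C/T_C = 7.126 J/K.
ΔS_univ = −Q_H/T_H + Q_C/T_C = 0.483 J/K (> 0, since η = 0.267 < η_Carnot = 0.317).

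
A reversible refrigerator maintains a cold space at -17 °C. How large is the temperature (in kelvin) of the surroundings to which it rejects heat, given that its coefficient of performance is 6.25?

T_C = -17 °C → -17 + 273.15 = 256.15 K.
COP_R = T_C/(T_H − T_C) ⇒ T_H = T_C·(1 + 1/COP_R) = 256.15 × (1 + 1/6.25) = 297 K.

T_H ≈ 297 K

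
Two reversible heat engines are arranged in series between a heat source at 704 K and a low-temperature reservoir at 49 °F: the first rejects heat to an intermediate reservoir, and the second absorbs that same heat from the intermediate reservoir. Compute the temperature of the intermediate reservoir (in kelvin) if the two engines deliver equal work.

T_m ≈ 493.3 K

T_C = 49 °F → (49 − 32) × 5/9 = 9.44 °C = 282.59 K.
For reversible stages Q_m = Q_H·(T_m/T_H). Setting W₁ = Q_H(1 − T_m/T_H) equal to W₂ = Q_m(1 − T_C/T_m) = Q_H·(T_m − T_C)/T_H gives T_H − T_m = T_m − T_C, so T_m = (T_H + T_C)/2 = (704.00 + 282.59)/2 = 493.3 K.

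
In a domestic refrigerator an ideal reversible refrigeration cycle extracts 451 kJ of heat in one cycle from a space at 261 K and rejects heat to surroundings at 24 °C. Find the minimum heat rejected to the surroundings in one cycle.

T_H = 24 °C → 24 + 273.15 = 297.15 K.
For a reversible cycle Q_H/Q_C = T_H/T_C, so Q_H = Q_C·T_H/T_C = 451 × 297.15/261.00 = 513 kJ.

Q_H ≈ 513 kJ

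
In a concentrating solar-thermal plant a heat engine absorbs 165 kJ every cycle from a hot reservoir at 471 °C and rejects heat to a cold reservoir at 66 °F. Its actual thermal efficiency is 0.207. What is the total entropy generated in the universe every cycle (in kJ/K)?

T_H = 471 °C → 471 + 273.15 = 744.15 K.
T_C = 66 °F → (66 − 32) × 5/9 = 18.89 °C = 292.04 K.
W = η·Q_H = 0.207 × 165 = 34.16 kJ, so Q_C = Q_H − W = 130.8 kJ.
Entropy balance on the reservoirs: −Q_H/T_H = -0.2217 kJ/K, +Q_C/T_C = 0.4480 kJ/K.
ΔS_univ = −Q_H/T_H + Q_C/T_C = 0.2263 kJ/K (> 0, since η = 0.207 < η_Carnot = 0.608).

ΔS_univ ≈ 0.2263 kJ/K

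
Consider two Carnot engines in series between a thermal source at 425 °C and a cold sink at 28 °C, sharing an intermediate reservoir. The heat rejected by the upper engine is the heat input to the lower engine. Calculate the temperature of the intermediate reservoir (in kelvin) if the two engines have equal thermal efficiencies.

T_m ≈ 459 K

T_H = 425 °C → 425 + 273.15 = 698.15 K.
T_C = 28 °C → 28 + 273.15 = 301.15 K.
Equal efficiencies require 1 − T_m/T_H = 1 − T_C/T_m, i.e. T_m/T_H = T_C/T_m, so T_m = √(T_H·T_C) = √(698.15 × 301.15) = 459 K.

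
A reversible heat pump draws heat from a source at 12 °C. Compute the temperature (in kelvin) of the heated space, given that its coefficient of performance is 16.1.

T_H ≈ 304 K

T_C = 12 °C → 12 + 273.15 = 285.15 K.
COP_HP = T_H/(T_H − T_C) ⇒ T_H = T_C·COP_HP/(COP_HP − 1) = 285.15 × 16.1/(16.1 − 1) = 304 K.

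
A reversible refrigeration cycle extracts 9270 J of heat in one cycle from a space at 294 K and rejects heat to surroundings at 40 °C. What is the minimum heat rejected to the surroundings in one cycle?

T_H = 40 °C → 40 + 273.15 = 313.15 K.
For a reversible cycle Q_H/Q_C = T_H/T_C, so Q_H = Q_C·T_H/T_C = 9270 × 313.15/294.00 = 9870 J.

Q_H ≈ 9870 J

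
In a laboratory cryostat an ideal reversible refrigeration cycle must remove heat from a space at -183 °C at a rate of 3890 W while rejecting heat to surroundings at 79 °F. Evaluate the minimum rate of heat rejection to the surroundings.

T_H = 79 °F → (79 − 32) × 5/9 = 26.11 °C = 299.26 K.
T_C = -183 °C → -183 + 273.15 = 90.15 K.
For a reversible cycle Q_H/Q_C = T_H/T_C, so Q_H = Q_C·T_H/T_C = 3890 × 299.26/90.15 = 12910 W.

Q̇_H ≈ 12910 W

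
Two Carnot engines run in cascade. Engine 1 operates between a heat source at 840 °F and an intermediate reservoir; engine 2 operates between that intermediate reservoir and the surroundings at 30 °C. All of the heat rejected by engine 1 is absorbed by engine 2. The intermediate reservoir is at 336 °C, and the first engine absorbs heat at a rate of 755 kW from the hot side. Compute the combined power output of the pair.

T_H = 840 °F → (840 − 32) × 5/9 = 448.89 °C = 722.04 K.
T_C = 30 °C → 30 + 273.15 = 303.15 K.
Two reversible stages in series are equivalent to a single Carnot engine between T_H and T_C, so η_total = 1 − T_C/T_H = 1 − 303.15/722.04 = 0.5801.
W_total = η_total · Q_H = 0.5801 × 755 = 438 kW.

Ẇ_total ≈ 438 kW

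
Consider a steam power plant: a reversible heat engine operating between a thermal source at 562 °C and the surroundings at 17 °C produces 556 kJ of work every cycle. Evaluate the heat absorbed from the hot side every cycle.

Q_H ≈ 852.0 kJ

T_H = 562 °C → 562 + 273.15 = 835.15 K.
T_C = 17 °C → 17 + 273.15 = 290.15 K.
Since the cycle is reversible, η = 1 − T_C/T_H = 1 − 290.15/835.15 = 0.6526.
Q_H = W/η = 556/0.6526 = 852.0 kJ.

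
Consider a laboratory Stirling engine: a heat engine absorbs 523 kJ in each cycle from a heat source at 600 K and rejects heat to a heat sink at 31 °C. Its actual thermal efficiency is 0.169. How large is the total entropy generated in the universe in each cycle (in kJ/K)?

ΔS_univ ≈ 0.557 kJ/K

T_C = 31 °C → 31 + 273.15 = 304.15 K.
W = η·Q_H = 0.169 × 523 = 88.39 kJ, so Q_C = Q_H − W = 434.6 kJ.
Entropy balance on the reservoirs: −Q_H/T_H = -0.8717 kJ/K, +Q_C/T_C = 1.429 kJ/K.
ΔS_univ = −Q_H/T_H + Q_C/T_C = 0.557 kJ/K (> 0, since η = 0.169 < η_Carnot = 0.493).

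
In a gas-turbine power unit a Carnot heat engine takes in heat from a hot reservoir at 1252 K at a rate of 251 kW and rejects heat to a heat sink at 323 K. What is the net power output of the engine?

Ẇ ≈ 186 kW

Carnot efficiency: η = 1 − T_C/T_H = 1 − 323.00/1252.00 = 0.7420.
W = η·Q_H = 0.7420 × 251 = 186 kW.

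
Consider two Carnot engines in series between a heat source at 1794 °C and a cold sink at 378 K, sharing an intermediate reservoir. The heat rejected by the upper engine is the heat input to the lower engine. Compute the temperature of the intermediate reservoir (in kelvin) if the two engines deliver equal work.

T_m ≈ 1220 K

T_H = 1794 °C → 1794 + 273.15 = 2067.15 K.
For reversible stages Q_m = Q_H·(T_m/T_H). Setting W₁ = Q_H(1 − T_m/T_H) equal to W₂ = Q_m(1 − T_C/T_m) = Q_H·(T_m − T_C)/T_H gives T_H − T_m = T_m − T_C, so T_m = (T_H + T_C)/2 = (2067.15 + 378.00)/2 = 1220 K.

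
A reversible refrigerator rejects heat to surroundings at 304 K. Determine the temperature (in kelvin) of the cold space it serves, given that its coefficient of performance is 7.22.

COP_R = T_C/(T_H − T_C) ⇒ T_C = T_H·COP_R/(1 + COP_R) = 304.00 × 7.22/(1 + 7.22) = 267.0 K.

T_C ≈ 267.0 K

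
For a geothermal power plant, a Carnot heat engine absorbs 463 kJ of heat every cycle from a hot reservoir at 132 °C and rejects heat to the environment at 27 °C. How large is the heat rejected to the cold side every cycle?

Q_C ≈ 343 kJ

T_H = 132 °C → 132 + 273.15 = 405.15 K.
T_C = 27 °C → 27 + 273.15 = 300.15 K.
The Carnot efficiency is η = 1 − T_C/T_H = 1 − 300.15/405.15 = 0.2592.
For a reversible cycle Q_C/Q_H = T_C/T_H, so Q_C = 463 × 300.15/405.15 = 343 kJ.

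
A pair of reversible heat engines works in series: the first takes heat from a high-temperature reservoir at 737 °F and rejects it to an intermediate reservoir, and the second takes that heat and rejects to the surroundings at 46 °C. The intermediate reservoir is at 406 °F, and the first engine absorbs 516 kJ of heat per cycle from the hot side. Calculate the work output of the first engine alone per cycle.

T_H = 737 °F → (737 − 32) × 5/9 = 391.67 °C = 664.82 K.
T_C = 46 °C → 46 + 273.15 = 319.15 K.
T_m = 406 °F → (406 − 32) × 5/9 = 207.78 °C = 480.93 K.
First-stage efficiency η₁ = 1 − T_m/T_H = 1 − 480.93/664.82 = 0.2766.
W₁ = η₁·Q_H = 0.2766 × 516 = 143 kJ.

W₁ ≈ 143 kJ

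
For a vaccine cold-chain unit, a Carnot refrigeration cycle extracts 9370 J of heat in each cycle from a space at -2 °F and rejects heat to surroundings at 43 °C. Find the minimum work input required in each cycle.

T_H = 43 °C → 43 + 273.15 = 316.15 K.
T_C = -2 °F → (-2 − 32) × 5/9 = -18.89 °C = 254.26 K.
For a reversible refrigerator, COP_R = T_C/(T_H − T_C) = 254.26/61.89 = 4.1083.
W = Q_C/COP_R = 9370/4.1083 = 2281 J.

W_in ≈ 2281 J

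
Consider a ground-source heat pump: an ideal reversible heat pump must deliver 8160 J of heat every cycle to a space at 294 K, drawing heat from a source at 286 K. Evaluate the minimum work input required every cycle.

W_in ≈ 222 J

COP_HP = T_H/(T_H − T_C) = 294.00/8.00 = 36.7500.
W = Q_H/COP_HP = 8160/36.7500 = 222 J.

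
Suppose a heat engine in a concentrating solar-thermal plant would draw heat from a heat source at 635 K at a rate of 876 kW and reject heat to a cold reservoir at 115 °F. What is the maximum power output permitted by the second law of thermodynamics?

T_C = 115 °F → (115 − 32) × 5/9 = 46.11 °C = 319.26 K.
The second-law ceiling is the Carnot efficiency, η_max = 1 − T_C/T_H = 1 − 319.26/635.00 = 0.4972.
W_max = η_max · Q_H = 0.4972 × 876 = 436 kW.

Ẇ_max ≈ 436 kW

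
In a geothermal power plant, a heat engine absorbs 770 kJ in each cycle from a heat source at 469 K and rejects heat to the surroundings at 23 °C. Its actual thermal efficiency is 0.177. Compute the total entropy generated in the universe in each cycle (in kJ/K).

ΔS_univ ≈ 0.498 kJ/K

T_C = 23 °C → 23 + 273.15 = 296.15 K.
W = η·Q_H = 0.177 × 770 = 136.3 kJ, so Q_C = Q_H − W = 633.7 kJ.
Reservoir entropy changes: ΔS_H = −Q_H/T_H = −770/469.00 = -1.642 kJ/K and ΔS_C = +Q_C/T_C = 633.7/296.15 = 2.140 kJ/K.
ΔS_univ = −Q_H/T_H + Q_C/T_C = 0.498 kJ/K (> 0, since η = 0.177 < η_Carnot = 0.369).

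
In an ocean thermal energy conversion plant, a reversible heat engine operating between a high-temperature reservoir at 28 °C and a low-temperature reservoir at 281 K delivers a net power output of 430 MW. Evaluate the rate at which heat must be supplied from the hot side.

T_H = 28 °C → 28 + 273.15 = 301.15 K.
Carnot efficiency: η = 1 − T_C/T_H = 1 − 281.00/301.15 = 0.0669.
Q_H = W/η = 430/0.0669 = 6430 MW.

Q̇_H ≈ 6430 MW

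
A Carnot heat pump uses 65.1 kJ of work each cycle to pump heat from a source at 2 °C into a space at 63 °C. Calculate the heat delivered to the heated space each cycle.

Q_H ≈ 359 kJ

T_H = 63 °C → 63 + 273.15 = 336.15 K.
T_C = 2 °C → 2 + 273.15 = 275.15 K.
The Carnot heat-pump COP is COP_HP = T_H/(T_H − T_C) = 336.15/61.00 = 5.5107.
Q_H = COP_HP · W = 5.5107 × 65.1 = 359 kJ.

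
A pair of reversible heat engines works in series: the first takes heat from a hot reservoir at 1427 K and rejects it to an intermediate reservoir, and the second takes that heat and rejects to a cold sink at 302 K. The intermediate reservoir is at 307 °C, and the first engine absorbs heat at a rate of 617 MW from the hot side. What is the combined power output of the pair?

Two reversible stages in series are equivalent to a single Carnot engine between T_H and T_C, so η_total = 1 − T_C/T_H = 1 − 302.00/1427.00 = 0.7884.
W_total = η_total · Q_H = 0.7884 × 617 = 486 MW.

Ẇ_total ≈ 486 MW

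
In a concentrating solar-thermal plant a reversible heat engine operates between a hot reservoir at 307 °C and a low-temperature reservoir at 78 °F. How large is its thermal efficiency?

η ≈ 0.4851

T_H = 307 °C → 307 + 273.15 = 580.15 K.
T_C = 78 °F → (78 − 32) × 5/9 = 25.56 °C = 298.71 K.
η_rev = 1 − T_C/T_H = 1 − 298.71/580.15 = 0.4851.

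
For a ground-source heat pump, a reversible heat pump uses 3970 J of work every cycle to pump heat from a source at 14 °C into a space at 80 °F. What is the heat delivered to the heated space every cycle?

T_H = 80 °F → (80 − 32) × 5/9 = 26.67 °C = 299.82 K.
T_C = 14 °C → 14 + 273.15 = 287.15 K.
Reversible heating COP: COP_HP = T_H/(T_H − T_C) = 299.82/12.67 = 23.6697.
Q_H = COP_HP · W = 23.6697 × 3970 = 93970 J.

Q_H ≈ 93970 J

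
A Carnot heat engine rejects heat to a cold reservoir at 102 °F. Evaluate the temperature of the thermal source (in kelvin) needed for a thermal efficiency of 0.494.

T_C = 102 °F → (102 − 32) × 5/9 = 38.89 °C = 312.04 K.
From η = 1 − T_C/T_H, solving for T_H gives T_H = T_C/(1 − η) = 312.04/(1 − 0.494) = 617 K.

T_H ≈ 617 K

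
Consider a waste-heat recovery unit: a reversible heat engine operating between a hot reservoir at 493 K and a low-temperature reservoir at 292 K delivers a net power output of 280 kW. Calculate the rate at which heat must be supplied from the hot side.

Since the cycle is reversible, η = 1 − T_C/T_H = 1 − 292.00/493.00 = 0.4077.
Q_H = W/η = 280/0.4077 = 686.8 kW.

Q̇_H ≈ 686.8 kW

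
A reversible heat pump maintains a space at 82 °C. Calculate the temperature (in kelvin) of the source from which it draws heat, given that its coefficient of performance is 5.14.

T_H = 82 °C → 82 + 273.15 = 355.15 K.
COP_HP = T_H/(T_H − T_C) ⇒ T_C = T_H·(COP_HP − 1)/COP_HP = 355.15 × (5.14 − 1)/5.14 = 286.1 K.

T_C ≈ 286.1 K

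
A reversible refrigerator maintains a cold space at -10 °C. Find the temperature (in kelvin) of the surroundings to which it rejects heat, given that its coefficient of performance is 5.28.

T_H ≈ 313.0 K

T_C = -10 °C → -10 + 273.15 = 263.15 K.
COP_R = T_C/(T_H − T_C) ⇒ T_H = T_C·(1 + 1/COP_R) = 263.15 × (1 + 1/5.28) = 313.0 K.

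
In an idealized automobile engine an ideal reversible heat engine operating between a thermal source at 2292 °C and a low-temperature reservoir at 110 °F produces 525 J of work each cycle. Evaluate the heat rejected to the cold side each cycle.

T_H = 2292 °C → 2292 + 273.15 = 2565.15 K.
T_C = 110 °F → (110 − 32) × 5/9 = 43.33 °C = 316.48 K.
For a reversible engine, η = 1 − T_C/T_H = 1 − 316.48/2565.15 = 0.8766.
Since Q_C/Q_H = T_C/T_H and Q_H = W/η, Q_C = W·T_C/(T_H − T_C) = 525 × 316.48/2248.67 = 73.9 J.

Q_C ≈ 73.9 J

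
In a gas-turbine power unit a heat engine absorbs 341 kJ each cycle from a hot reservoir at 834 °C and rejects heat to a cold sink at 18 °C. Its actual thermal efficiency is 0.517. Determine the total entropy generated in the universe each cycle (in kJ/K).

ΔS_univ ≈ 0.2577 kJ/K

T_H = 834 °C → 834 + 273.15 = 1107.15 K.
T_C = 18 °C → 18 + 273.15 = 291.15 K.
W = η·Q_H = 0.517 × 341 = 176.3 kJ, so Q_C = Q_H − W = 164.7 kJ.
Entropy balance on the reservoirs: −Q_H/T_H = -0.3080 kJ/K, +Q_C/T_C = 0.5657 kJ/K.
ΔS_univ = −Q_H/T_H + Q_C/T_C = 0.2577 kJ/K (> 0, since η = 0.517 < η_Carnot = 0.737).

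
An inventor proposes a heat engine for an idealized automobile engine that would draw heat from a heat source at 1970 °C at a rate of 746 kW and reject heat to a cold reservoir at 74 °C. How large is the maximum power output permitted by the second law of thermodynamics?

T_H = 1970 °C → 1970 + 273.15 = 2243.15 K.
T_C = 74 °C → 74 + 273.15 = 347.15 K.
The upper bound on efficiency is η_max = 1 − T_C/T_H = 1 − 347.15/2243.15 = 0.8452.
W_max = η_max · Q_H = 0.8452 × 746 = 630.5 kW.

Ẇ_max ≈ 630.5 kW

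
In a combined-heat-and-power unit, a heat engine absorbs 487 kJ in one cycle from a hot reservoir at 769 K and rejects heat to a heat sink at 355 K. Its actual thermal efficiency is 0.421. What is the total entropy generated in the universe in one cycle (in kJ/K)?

ΔS_univ ≈ 0.161 kJ/K

W = η·Q_H = 0.421 × 487 = 205.0 kJ, so Q_C = Q_H − W = 282.0 kJ.
The hot reservoir loses entropy Q_H/T_H = 487/769.00 = 0.6333 kJ/K; the cold reservoir gains Q_C/T_C = 282.0/355.00 = 0.7943 kJ/K.
ΔS_univ = −Q_H/T_H + Q_C/T_C = 0.161 kJ/K (> 0, since η = 0.421 < η_Carnot = 0.538).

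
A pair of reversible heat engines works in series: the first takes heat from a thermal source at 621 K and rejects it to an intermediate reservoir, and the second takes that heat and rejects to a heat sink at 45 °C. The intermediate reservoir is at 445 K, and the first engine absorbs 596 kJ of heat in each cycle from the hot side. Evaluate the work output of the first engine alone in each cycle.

W₁ ≈ 169 kJ

T_C = 45 °C → 45 + 273.15 = 318.15 K.
First-stage efficiency η₁ = 1 − T_m/T_H = 1 − 445.00/621.00 = 0.2834.
W₁ = η₁·Q_H = 0.2834 × 596 = 169 kJ.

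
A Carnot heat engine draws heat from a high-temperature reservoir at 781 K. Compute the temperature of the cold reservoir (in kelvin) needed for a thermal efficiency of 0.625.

From η = 1 − T_C/T_H, T_C = T_H·(1 − η) = 781.00 × (1 − 0.625) = 292.9 K.

T_C ≈ 292.9 K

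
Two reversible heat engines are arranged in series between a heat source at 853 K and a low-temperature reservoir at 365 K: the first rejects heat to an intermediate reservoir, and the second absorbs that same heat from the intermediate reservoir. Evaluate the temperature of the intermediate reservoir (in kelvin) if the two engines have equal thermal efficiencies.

Equal efficiencies require 1 − T_m/T_H = 1 − T_C/T_m, i.e. T_m/T_H = T_C/T_m, so T_m = √(T_H·T_C) = √(853.00 × 365.00) = 558 K.

T_m ≈ 558 K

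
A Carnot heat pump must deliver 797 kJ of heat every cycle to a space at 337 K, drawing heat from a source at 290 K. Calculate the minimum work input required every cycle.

COP_HP = T_H/(T_H − T_C) = 337.00/47.00 = 7.1702.
W = Q_H/COP_HP = 797/7.1702 = 111 kJ.

W_in ≈ 111 kJ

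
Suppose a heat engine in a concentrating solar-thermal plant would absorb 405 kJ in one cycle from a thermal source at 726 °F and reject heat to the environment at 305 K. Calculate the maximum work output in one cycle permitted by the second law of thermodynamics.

T_H = 726 °F → (726 − 32) × 5/9 = 385.56 °C = 658.71 K.
No engine can exceed the Carnot limit: η_max = 1 − T_C/T_H = 1 − 305.00/658.71 = 0.5370.
W_max = η_max · Q_H = 0.5370 × 405 = 217.5 kJ.

W_max ≈ 217.5 kJ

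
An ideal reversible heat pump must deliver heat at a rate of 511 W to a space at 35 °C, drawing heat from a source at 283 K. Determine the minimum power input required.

Ẇ_in ≈ 41.7 W

T_H = 35 °C → 35 + 273.15 = 308.15 K.
COP_HP = T_H/(T_H − T_C) = 308.15/25.15 = 12.2525.
W = Q_H/COP_HP = 511/12.2525 = 41.7 W.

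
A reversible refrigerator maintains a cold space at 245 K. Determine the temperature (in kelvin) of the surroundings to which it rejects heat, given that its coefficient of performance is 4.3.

T_H ≈ 302.0 K

COP_R = T_C/(T_H − T_C) ⇒ T_H = T_C·(1 + 1/COP_R) = 245.00 × (1 + 1/4.3) = 302.0 K.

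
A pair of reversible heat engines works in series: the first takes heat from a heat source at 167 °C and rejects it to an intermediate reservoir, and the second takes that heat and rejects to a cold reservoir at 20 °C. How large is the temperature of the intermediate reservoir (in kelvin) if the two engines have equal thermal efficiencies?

T_H = 167 °C → 167 + 273.15 = 440.15 K.
T_C = 20 °C → 20 + 273.15 = 293.15 K.
Equal efficiencies require 1 − T_m/T_H = 1 − T_C/T_m, i.e. T_m/T_H = T_C/T_m, so T_m = √(T_H·T_C) = √(440.15 × 293.15) = 359 K.

T_m ≈ 359 K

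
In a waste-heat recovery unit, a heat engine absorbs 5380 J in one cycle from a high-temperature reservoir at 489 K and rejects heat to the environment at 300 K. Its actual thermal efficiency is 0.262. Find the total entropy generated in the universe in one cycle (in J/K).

ΔS_univ ≈ 2.23 J/K

W = η·Q_H = 0.262 × 5380 = 1410 J, so Q_C = Q_H − W = 3970 J.
Entropy balance on the reservoirs: −Q_H/T_H = -11.00 J/K, +Q_C/T_C = 13.23 J/K.
ΔS_univ = −Q_H/T_H + Q_C/T_C = 2.23 J/K (> 0, since η = 0.262 < η_Carnot = 0.387).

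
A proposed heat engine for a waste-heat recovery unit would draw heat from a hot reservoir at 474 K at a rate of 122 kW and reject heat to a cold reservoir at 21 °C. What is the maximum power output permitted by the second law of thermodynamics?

Ẇ_max ≈ 46.3 kW

T_C = 21 °C → 21 + 273.15 = 294.15 K.
By the Carnot theorem, η_max = 1 − T_C/T_H = 1 − 294.15/474.00 = 0.3794.
W_max = η_max · Q_H = 0.3794 × 122 = 46.3 kW.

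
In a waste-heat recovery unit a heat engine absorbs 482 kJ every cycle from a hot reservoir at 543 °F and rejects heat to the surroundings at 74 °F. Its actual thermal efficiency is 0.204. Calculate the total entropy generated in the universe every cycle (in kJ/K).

T_H = 543 °F → (543 − 32) × 5/9 = 283.89 °C = 557.04 K.
T_C = 74 °F → (74 − 32) × 5/9 = 23.33 °C = 296.48 K.
W = η·Q_H = 0.204 × 482 = 98.33 kJ, so Q_C = Q_H − W = 383.7 kJ.
The hot reservoir loses entropy Q_H/T_H = 482/557.04 = 0.8653 kJ/K; the cold reservoir gains Q_C/T_C = 383.7/296.48 = 1.294 kJ/K.
ΔS_univ = −Q_H/T_H + Q_C/T_C = 0.4288 kJ/K (> 0, since η = 0.204 < η_Carnot = 0.468).

ΔS_univ ≈ 0.4288 kJ/K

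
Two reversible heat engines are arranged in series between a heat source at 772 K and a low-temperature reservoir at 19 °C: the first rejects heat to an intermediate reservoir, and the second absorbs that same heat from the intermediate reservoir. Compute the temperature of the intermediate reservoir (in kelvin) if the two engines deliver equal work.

T_m ≈ 532 K

T_C = 19 °C → 19 + 273.15 = 292.15 K.
For reversible stages Q_m = Q_H·(T_m/T_H). Setting W₁ = Q_H(1 − T_m/T_H) equal to W₂ = Q_m(1 − T_C/T_m) = Q_H·(T_m − T_C)/T_H gives T_H − T_m = T_m − T_C, so T_m = (T_H + T_C)/2 = (772.00 + 292.15)/2 = 532 K.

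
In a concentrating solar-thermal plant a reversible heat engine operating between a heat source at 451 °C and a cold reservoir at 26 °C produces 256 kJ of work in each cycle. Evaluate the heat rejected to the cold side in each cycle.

T_H = 451 °C → 451 + 273.15 = 724.15 K.
T_C = 26 °C → 26 + 273.15 = 299.15 K.
The Carnot efficiency is η = 1 − T_C/T_H = 1 − 299.15/724.15 = 0.5869.
Since Q_C/Q_H = T_C/T_H and Q_H = W/η, Q_C = W·T_C/(T_H − T_C) = 256 × 299.15/425.00 = 180 kJ.

Q_C ≈ 180 kJ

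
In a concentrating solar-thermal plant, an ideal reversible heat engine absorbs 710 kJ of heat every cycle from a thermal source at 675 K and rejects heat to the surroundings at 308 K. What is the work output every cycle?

For a reversible engine, η = 1 − T_C/T_H = 1 − 308.00/675.00 = 0.5437.
W = η·Q_H = 0.5437 × 710 = 386 kJ.

W ≈ 386 kJ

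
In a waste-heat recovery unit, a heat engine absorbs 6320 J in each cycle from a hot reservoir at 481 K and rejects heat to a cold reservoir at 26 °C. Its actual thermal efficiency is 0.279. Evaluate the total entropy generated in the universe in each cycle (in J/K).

ΔS_univ ≈ 2.09 J/K

T_C = 26 °C → 26 + 273.15 = 299.15 K.
W = η·Q_H = 0.279 × 6320 = 1763 J, so Q_C = Q_H − W = 4557 J.
Entropy balance on the reservoirs: −Q_H/T_H = -13.14 J/K, +Q_C/T_C = 15.23 J/K.
ΔS_univ = −Q_H/T_H + Q_C/T_C = 2.09 J/K (> 0, since η = 0.279 < η_Carnot = 0.378).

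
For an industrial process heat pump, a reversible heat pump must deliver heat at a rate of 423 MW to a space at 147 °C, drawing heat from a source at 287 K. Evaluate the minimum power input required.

T_H = 147 °C → 147 + 273.15 = 420.15 K.
Reversible heating COP: COP_HP = T_H/(T_H − T_C) = 420.15/133.15 = 3.1555.
W = Q_H/COP_HP = 423/3.1555 = 134 MW.

Ẇ_in ≈ 134 MW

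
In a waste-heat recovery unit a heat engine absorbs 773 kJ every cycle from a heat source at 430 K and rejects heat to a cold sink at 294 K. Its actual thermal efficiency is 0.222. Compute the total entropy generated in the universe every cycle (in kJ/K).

ΔS_univ ≈ 0.2479 kJ/K

W = η·Q_H = 0.222 × 773 = 171.6 kJ, so Q_C = Q_H − W = 601.4 kJ.
Reservoir entropy changes: ΔS_H = −Q_H/T_H = −773/430.00 = -1.798 kJ/K and ΔS_C = +Q_C/T_C = 601.4/294.00 = 2.046 kJ/K.
ΔS_univ = −Q_H/T_H + Q_C/T_C = 0.2479 kJ/K (> 0, since η = 0.222 < η_Carnot = 0.316).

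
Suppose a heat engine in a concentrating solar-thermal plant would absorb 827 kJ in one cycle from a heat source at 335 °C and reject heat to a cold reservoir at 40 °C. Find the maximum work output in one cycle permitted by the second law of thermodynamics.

T_H = 335 °C → 335 + 273.15 = 608.15 K.
T_C = 40 °C → 40 + 273.15 = 313.15 K.
The upper bound on efficiency is η_max = 1 − T_C/T_H = 1 − 313.15/608.15 = 0.4851.
W_max = η_max · Q_H = 0.4851 × 827 = 401 kJ.

W_max ≈ 401 kJ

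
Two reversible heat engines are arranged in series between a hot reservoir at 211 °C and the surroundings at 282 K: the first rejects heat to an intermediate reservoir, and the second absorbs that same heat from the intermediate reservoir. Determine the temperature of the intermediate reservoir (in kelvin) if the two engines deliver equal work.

T_m ≈ 383.1 K

T_H = 211 °C → 211 + 273.15 = 484.15 K.
For reversible stages Q_m = Q_H·(T_m/T_H). Setting W₁ = Q_H(1 − T_m/T_H) equal to W₂ = Q_m(1 − T_C/T_m) = Q_H·(T_m − T_C)/T_H gives T_H − T_m = T_m − T_C, so T_m = (T_H + T_C)/2 = (484.15 + 282.00)/2 = 383.1 K.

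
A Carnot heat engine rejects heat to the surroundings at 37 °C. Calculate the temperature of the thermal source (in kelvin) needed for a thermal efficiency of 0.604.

T_C = 37 °C → 37 + 273.15 = 310.15 K.
From η = 1 − T_C/T_H, solving for T_H gives T_H = T_C/(1 − η) = 310.15/(1 − 0.604) = 783.2 K.

T_H ≈ 783.2 K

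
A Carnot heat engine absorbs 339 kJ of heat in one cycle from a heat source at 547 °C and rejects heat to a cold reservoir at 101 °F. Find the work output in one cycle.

T_H = 547 °C → 547 + 273.15 = 820.15 K.
T_C = 101 °F → (101 − 32) × 5/9 = 38.33 °C = 311.48 K.
η_rev = 1 − T_C/T_H = 1 − 311.48/820.15 = 0.6202.
W = η·Q_H = 0.6202 × 339 = 210 kJ.

W ≈ 210 kJ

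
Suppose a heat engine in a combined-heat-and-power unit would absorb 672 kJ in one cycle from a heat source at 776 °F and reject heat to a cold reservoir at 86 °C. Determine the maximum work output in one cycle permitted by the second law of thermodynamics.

W_max ≈ 320 kJ

T_H = 776 °F → (776 − 32) × 5/9 = 413.33 °C = 686.48 K.
T_C = 86 °C → 86 + 273.15 = 359.15 K.
The second-law ceiling is the Carnot efficiency, η_max = 1 − T_C/T_H = 1 − 359.15/686.48 = 0.4768.
W_max = η_max · Q_H = 0.4768 × 672 = 320 kJ.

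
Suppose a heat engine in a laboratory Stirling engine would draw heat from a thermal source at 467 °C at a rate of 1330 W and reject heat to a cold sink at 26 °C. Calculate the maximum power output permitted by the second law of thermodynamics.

Ẇ_max ≈ 792 W

T_H = 467 °C → 467 + 273.15 = 740.15 K.
T_C = 26 °C → 26 + 273.15 = 299.15 K.
The second-law ceiling is the Carnot efficiency, η_max = 1 − T_C/T_H = 1 − 299.15/740.15 = 0.5958.
W_max = η_max · Q_H = 0.5958 × 1330 = 792 W.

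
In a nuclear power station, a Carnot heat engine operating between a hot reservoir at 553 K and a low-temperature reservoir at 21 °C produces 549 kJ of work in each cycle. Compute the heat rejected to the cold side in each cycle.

T_C = 21 °C → 21 + 273.15 = 294.15 K.
Since the cycle is reversible, η = 1 − T_C/T_H = 1 − 294.15/553.00 = 0.4681.
Since Q_C/Q_H = T_C/T_H and Q_H = W/η, Q_C = W·T_C/(T_H − T_C) = 549 × 294.15/258.85 = 623.9 kJ.

Q_C ≈ 623.9 kJ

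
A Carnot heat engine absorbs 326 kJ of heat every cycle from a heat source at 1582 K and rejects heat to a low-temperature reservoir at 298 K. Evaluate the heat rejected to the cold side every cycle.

Q_C ≈ 61.4 kJ

For a reversible engine, η = 1 − T_C/T_H = 1 − 298.00/1582.00 = 0.8116.
For a reversible cycle Q_C/Q_H = T_C/T_H, so Q_C = 326 × 298.00/1582.00 = 61.4 kJ.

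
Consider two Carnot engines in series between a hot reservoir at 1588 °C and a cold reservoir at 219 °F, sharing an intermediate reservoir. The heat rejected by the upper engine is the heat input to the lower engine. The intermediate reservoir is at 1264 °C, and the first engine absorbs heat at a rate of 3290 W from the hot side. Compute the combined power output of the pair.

T_H = 1588 °C → 1588 + 273.15 = 1861.15 K.
T_C = 219 °F → (219 − 32) × 5/9 = 103.89 °C = 377.04 K.
Two reversible stages in series are equivalent to a single Carnot engine between T_H and T_C, so η_total = 1 − T_C/T_H = 1 − 377.04/1861.15 = 0.7974.
W_total = η_total · Q_H = 0.7974 × 3290 = 2620 W.

Ẇ_total ≈ 2620 W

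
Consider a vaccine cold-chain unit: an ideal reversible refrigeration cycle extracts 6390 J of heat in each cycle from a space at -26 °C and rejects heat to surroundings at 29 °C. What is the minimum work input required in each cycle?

T_H = 29 °C → 29 + 273.15 = 302.15 K.
T_C = -26 °C → -26 + 273.15 = 247.15 K.
The reversible coefficient of performance is COP_R = T_C/(T_H − T_C) = 247.15/55.00 = 4.4936.
W = Q_C/COP_R = 6390/4.4936 = 1420 J.

W_in ≈ 1420 J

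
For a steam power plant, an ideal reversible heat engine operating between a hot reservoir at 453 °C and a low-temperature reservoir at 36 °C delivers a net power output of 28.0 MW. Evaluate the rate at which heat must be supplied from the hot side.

Q̇_H ≈ 48.8 MW

T_H = 453 °C → 453 + 273.15 = 726.15 K.
T_C = 36 °C → 36 + 273.15 = 309.15 K.
Carnot efficiency: η = 1 − T_C/T_H = 1 − 309.15/726.15 = 0.5743.
Q_H = W/η = 28.0/0.5743 = 48.8 MW.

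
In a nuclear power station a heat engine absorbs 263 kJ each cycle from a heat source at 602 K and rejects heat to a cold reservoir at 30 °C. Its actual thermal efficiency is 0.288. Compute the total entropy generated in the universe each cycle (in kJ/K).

ΔS_univ ≈ 0.181 kJ/K

T_C = 30 °C → 30 + 273.15 = 303.15 K.
W = η·Q_H = 0.288 × 263 = 75.74 kJ, so Q_C = Q_H − W = 187.3 kJ.
The hot reservoir loses entropy Q_H/T_H = 263/602.00 = 0.4369 kJ/K; the cold reservoir gains Q_C/T_C = 187.3/303.15 = 0.6177 kJ/K.
ΔS_univ = −Q_H/T_H + Q_C/T_C = 0.181 kJ/K (> 0, since η = 0.288 < η_Carnot = 0.496).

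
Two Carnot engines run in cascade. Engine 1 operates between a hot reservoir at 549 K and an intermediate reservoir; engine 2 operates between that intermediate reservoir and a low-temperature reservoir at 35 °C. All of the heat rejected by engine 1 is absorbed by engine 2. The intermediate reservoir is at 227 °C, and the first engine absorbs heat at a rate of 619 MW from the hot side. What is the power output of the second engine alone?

T_C = 35 °C → 35 + 273.15 = 308.15 K.
T_m = 227 °C → 227 + 273.15 = 500.15 K.
Heat entering the second stage: Q_m = Q_H·(T_m/T_H) = 619 × 500.15/549.00 = 563.9 MW.
Second-stage efficiency η₂ = 1 − T_C/T_m = 1 − 308.15/500.15 = 0.3839, so W₂ = η₂·Q_m = 216.5 MW.

Ẇ₂ ≈ 216.5 MW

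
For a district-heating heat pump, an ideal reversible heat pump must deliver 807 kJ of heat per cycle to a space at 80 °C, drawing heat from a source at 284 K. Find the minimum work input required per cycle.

T_H = 80 °C → 80 + 273.15 = 353.15 K.
Reversible heating COP: COP_HP = T_H/(T_H − T_C) = 353.15/69.15 = 5.1070.
W = Q_H/COP_HP = 807/5.1070 = 158 kJ.

W_in ≈ 158 kJ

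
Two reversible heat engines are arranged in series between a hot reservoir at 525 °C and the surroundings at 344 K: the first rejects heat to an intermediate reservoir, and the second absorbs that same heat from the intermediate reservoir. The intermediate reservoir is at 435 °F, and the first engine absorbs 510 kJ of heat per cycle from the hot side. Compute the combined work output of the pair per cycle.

W_total ≈ 290.2 kJ

T_H = 525 °C → 525 + 273.15 = 798.15 K.
Two reversible stages in series are equivalent to a single Carnot engine between T_H and T_C, so η_total = 1 − T_C/T_H = 1 − 344.00/798.15 = 0.5690.
W_total = η_total · Q_H = 0.5690 × 510 = 290.2 kJ.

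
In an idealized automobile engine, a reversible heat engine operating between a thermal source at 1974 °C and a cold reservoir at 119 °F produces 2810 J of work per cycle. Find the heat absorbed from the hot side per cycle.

T_H = 1974 °C → 1974 + 273.15 = 2247.15 K.
T_C = 119 °F → (119 − 32) × 5/9 = 48.33 °C = 321.48 K.
For a reversible engine, η = 1 − T_C/T_H = 1 − 321.48/2247.15 = 0.8569.
Q_H = W/η = 2810/0.8569 = 3280 J.

Q_H ≈ 3280 J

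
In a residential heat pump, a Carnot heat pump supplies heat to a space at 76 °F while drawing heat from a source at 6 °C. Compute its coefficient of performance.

COP_HP ≈ 16.13

T_H = 76 °F → (76 − 32) × 5/9 = 24.44 °C = 297.59 K.
T_C = 6 °C → 6 + 273.15 = 279.15 K.
The Carnot heat-pump COP is COP_HP = T_H/(T_H − T_C) = 297.59/(297.59 − 279.15) = 16.13.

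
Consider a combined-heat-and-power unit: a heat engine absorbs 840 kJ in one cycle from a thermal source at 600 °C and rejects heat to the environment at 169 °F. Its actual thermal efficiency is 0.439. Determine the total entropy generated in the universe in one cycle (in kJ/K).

ΔS_univ ≈ 0.387 kJ/K

T_H = 600 °C → 600 + 273.15 = 873.15 K.
T_C = 169 °F → (169 − 32) × 5/9 = 76.11 °C = 349.26 K.
W = η·Q_H = 0.439 × 840 = 368.8 kJ, so Q_C = Q_H − W = 471.2 kJ.
Entropy balance on the reservoirs: −Q_H/T_H = -0.9620 kJ/K, +Q_C/T_C = 1.349 kJ/K.
ΔS_univ = −Q_H/T_H + Q_C/T_C = 0.387 kJ/K (> 0, since η = 0.439 < η_Carnot = 0.600).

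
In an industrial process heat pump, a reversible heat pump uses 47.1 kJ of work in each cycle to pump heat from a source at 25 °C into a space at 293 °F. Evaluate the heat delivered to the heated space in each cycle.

T_H = 293 °F → (293 − 32) × 5/9 = 145.00 °C = 418.15 K.
T_C = 25 °C → 25 + 273.15 = 298.15 K.
COP_HP = T_H/(T_H − T_C) = 418.15/120.00 = 3.4846.
Q_H = COP_HP · W = 3.4846 × 47.1 = 164.1 kJ.

Q_H ≈ 164.1 kJ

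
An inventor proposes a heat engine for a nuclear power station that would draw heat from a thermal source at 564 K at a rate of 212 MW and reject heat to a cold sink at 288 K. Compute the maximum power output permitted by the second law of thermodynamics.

Ẇ_max ≈ 103.7 MW

The second-law ceiling is the Carnot efficiency, η_max = 1 − T_C/T_H = 1 − 288.00/564.00 = 0.4894.
W_max = η_max · Q_H = 0.4894 × 212 = 103.7 MW.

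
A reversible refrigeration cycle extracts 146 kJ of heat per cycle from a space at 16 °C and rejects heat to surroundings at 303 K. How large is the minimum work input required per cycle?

W_in ≈ 6.99 kJ

T_C = 16 °C → 16 + 273.15 = 289.15 K.
For a reversible refrigerator, COP_R = T_C/(T_H − T_C) = 289.15/13.85 = 20.8773.
W = Q_C/COP_R = 146/20.8773 = 6.99 kJ.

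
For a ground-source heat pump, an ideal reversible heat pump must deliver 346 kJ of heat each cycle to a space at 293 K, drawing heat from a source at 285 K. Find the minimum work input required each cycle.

Reversible heating COP: COP_HP = T_H/(T_H − T_C) = 293.00/8.00 = 36.6250.
W = Q_H/COP_HP = 346/36.6250 = 9.447 kJ.

W_in ≈ 9.447 kJ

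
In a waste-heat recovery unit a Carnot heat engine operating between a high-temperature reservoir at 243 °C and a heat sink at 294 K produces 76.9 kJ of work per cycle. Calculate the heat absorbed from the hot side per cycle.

T_H = 243 °C → 243 + 273.15 = 516.15 K.
The Carnot efficiency is η = 1 − T_C/T_H = 1 − 294.00/516.15 = 0.4304.
Q_H = W/η = 76.9/0.4304 = 178.7 kJ.

Q_H ≈ 178.7 kJ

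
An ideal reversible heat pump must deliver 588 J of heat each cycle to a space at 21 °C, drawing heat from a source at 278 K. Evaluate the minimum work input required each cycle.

W_in ≈ 32.28 J

T_H = 21 °C → 21 + 273.15 = 294.15 K.
The Carnot heat-pump COP is COP_HP = T_H/(T_H − T_C) = 294.15/16.15 = 18.2136.
W = Q_H/COP_HP = 588/18.2136 = 32.28 J.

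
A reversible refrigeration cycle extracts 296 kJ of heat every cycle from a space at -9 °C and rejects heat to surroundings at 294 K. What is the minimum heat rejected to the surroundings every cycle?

T_C = -9 °C → -9 + 273.15 = 264.15 K.
For a reversible cycle Q_H/Q_C = T_H/T_C, so Q_H = Q_C·T_H/T_C = 296 × 294.00/264.15 = 329 kJ.

Q_H ≈ 329 kJ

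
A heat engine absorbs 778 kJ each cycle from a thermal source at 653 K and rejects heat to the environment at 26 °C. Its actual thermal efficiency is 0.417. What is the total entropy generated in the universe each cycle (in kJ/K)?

ΔS_univ ≈ 0.325 kJ/K

T_C = 26 °C → 26 + 273.15 = 299.15 K.
W = η·Q_H = 0.417 × 778 = 324.4 kJ, so Q_C = Q_H − W = 453.6 kJ.
The hot reservoir loses entropy Q_H/T_H = 778/653.00 = 1.191 kJ/K; the cold reservoir gains Q_C/T_C = 453.6/299.15 = 1.516 kJ/K.
ΔS_univ = −Q_H/T_H + Q_C/T_C = 0.325 kJ/K (> 0, since η = 0.417 < η_Carnot = 0.542).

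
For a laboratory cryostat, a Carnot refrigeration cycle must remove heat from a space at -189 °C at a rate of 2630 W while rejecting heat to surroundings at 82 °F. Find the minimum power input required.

Ẇ_in ≈ 6780 W

T_H = 82 °F → (82 − 32) × 5/9 = 27.78 °C = 300.93 K.
T_C = -189 °C → -189 + 273.15 = 84.15 K.
The reversible coefficient of performance is COP_R = T_C/(T_H − T_C) = 84.15/216.78 = 0.3882.
W = Q_C/COP_R = 2630/0.3882 = 6780 W.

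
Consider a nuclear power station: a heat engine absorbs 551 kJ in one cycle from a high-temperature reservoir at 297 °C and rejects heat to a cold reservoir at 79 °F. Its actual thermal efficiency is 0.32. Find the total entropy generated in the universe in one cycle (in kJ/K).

T_H = 297 °C → 297 + 273.15 = 570.15 K.
T_C = 79 °F → (79 − 32) × 5/9 = 26.11 °C = 299.26 K.
W = η·Q_H = 0.32 × 551 = 176.3 kJ, so Q_C = Q_H − W = 374.7 kJ.
Entropy balance on the reservoirs: −Q_H/T_H = -0.9664 kJ/K, +Q_C/T_C = 1.252 kJ/K.
ΔS_univ = −Q_H/T_H + Q_C/T_C = 0.286 kJ/K (> 0, since η = 0.32 < η_Carnot = 0.475).

ΔS_univ ≈ 0.286 kJ/K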